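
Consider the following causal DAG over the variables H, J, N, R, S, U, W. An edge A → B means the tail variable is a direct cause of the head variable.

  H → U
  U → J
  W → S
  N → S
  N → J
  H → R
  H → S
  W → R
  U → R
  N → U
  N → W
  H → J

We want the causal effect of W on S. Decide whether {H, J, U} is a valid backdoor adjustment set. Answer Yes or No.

No

Backdoor paths from W to S (paths whose first edge points into W):
  P1: W <- N -> S
  P2: W <- N -> U <- H -> S
  P3: W <- N -> U -> R <- H -> S
  P4: W <- N -> U -> J <- H -> S
  P5: W <- N -> J <- H -> S
  P6: W <- N -> J <- U <- H -> S
  P7: W <- N -> J <- U -> R <- H -> S
Condition 1 (no descendant of W in the set): holds — descendants of W are {R, S}; none are in {H, J, U}.
Condition 2 (every backdoor path blocked by {H, J, U}):
  P1: open — no interior node is in the conditioning set.
  P2: blocked at fork node H ∈ conditioning set.
  P3: blocked at chain node U ∈ conditioning set.
  P4: blocked at chain node U ∈ conditioning set.
  P5: blocked at fork node H ∈ conditioning set.
  P6: blocked at chain node U ∈ conditioning set.
  P7: blocked at fork node U ∈ conditioning set.
{H, J, U} does not satisfy the backdoor criterion.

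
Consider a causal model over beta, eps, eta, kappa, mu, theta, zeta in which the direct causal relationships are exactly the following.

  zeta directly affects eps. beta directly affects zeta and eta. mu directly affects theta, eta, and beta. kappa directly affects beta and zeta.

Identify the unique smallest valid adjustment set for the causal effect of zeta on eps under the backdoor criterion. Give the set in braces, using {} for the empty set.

Variables eligible for adjustment (non-descendants of zeta, excluding zeta and eps): {beta, eta, kappa, mu, theta}.
Backdoor paths from zeta to eps:
  (none)
With no backdoor paths the empty set already satisfies the criterion, and it is trivially minimal.

{}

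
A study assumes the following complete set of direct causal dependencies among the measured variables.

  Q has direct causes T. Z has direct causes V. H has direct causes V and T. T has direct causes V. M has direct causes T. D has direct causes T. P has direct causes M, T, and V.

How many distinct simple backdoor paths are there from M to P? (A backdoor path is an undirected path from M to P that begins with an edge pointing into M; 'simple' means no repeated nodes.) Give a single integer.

3

A backdoor path from M to P is any simple undirected path whose first edge points into M (i.e. leaves M via a parent).
Parents of M: {T}.
Enumerating:
  P1: M <- T <- V -> P
  P2: M <- T -> H <- V -> P
  P3: M <- T -> P
That exhausts the simple backdoor paths. Count: 3.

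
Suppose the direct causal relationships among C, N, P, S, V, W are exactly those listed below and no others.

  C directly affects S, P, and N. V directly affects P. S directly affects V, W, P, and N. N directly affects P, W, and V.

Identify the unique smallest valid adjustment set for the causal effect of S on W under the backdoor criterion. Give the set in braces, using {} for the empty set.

Variables eligible for adjustment (non-descendants of S, excluding S and W): {C}.
Backdoor paths from S to W:
  P1: S <- C -> N -> W
  P2: S <- C -> P <- N -> W
  P3: S <- C -> P <- V <- N -> W
The empty set is not sufficient: P1 (S <- C -> N -> W) has no collider blocking it and no conditioned non-collider, so it is open.
Try {C}:
  P1: blocked at fork node C ∈ conditioning set.
  P2: blocked at fork node C ∈ conditioning set.
  P3: blocked at fork node C ∈ conditioning set.
{C} contains no descendant of S and blocks every backdoor path.
{C} is the unique smallest valid adjustment set.

{C}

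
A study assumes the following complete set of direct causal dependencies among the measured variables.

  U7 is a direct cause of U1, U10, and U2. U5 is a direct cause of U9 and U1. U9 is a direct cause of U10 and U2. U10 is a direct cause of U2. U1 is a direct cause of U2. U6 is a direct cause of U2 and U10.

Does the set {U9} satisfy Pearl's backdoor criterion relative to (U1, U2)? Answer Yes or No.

Backdoor paths from U1 to U2 (paths whose first edge points into U1):
  P1: U1 <- U5 -> U9 -> U10 <- U7 -> U2
  P2: U1 <- U5 -> U9 -> U10 <- U6 -> U2
  P3: U1 <- U5 -> U9 -> U10 -> U2
  P4: U1 <- U5 -> U9 -> U2
  P5: U1 <- U7 -> U10 <- U9 -> U2
  P6: U1 <- U7 -> U10 <- U6 -> U2
  P7: U1 <- U7 -> U10 -> U2
  P8: U1 <- U7 -> U2
Condition 1 (no descendant of U1 in the set): holds — descendants of U1 are {U2}; none are in {U9}.
Condition 2 (every backdoor path blocked by {U9}):
  P1: blocked at chain node U9 ∈ conditioning set.
  P2: blocked at chain node U9 ∈ conditioning set.
  P3: blocked at chain node U9 ∈ conditioning set.
  P4: blocked at chain node U9 ∈ conditioning set.
  P5: blocked at collider U10 (neither it nor any descendant is in the conditioning set).
  P6: blocked at collider U10 (neither it nor any descendant is in the conditioning set).
  P7: open — no interior node is in the conditioning set.
  P8: open — no interior node is in the conditioning set.
{U9} does not satisfy the backdoor criterion.

No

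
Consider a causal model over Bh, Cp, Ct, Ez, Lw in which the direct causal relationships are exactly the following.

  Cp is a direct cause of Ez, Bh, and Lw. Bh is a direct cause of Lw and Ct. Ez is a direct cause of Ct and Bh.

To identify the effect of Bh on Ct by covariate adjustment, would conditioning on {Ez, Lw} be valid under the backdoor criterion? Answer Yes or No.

No

Backdoor paths from Bh to Ct (paths whose first edge points into Bh):
  P1: Bh <- Cp -> Ez -> Ct
  P2: Bh <- Ez -> Ct
Condition 1 (no descendant of Bh in the set): FAILS — Lw is a descendant of Bh.
Condition 2 (every backdoor path blocked by {Ez, Lw}):
  P1: blocked at chain node Ez ∈ conditioning set.
  P2: blocked at fork node Ez ∈ conditioning set.
{Ez, Lw} does not satisfy the backdoor criterion.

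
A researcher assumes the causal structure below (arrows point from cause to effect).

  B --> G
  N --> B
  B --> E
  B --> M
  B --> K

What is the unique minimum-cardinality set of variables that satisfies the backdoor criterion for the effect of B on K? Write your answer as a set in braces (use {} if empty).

Variables eligible for adjustment (non-descendants of B, excluding B and K): {N}.
Backdoor paths from B to K:
  (none)
With no backdoor paths the empty set already satisfies the criterion, and it is trivially minimal.

{}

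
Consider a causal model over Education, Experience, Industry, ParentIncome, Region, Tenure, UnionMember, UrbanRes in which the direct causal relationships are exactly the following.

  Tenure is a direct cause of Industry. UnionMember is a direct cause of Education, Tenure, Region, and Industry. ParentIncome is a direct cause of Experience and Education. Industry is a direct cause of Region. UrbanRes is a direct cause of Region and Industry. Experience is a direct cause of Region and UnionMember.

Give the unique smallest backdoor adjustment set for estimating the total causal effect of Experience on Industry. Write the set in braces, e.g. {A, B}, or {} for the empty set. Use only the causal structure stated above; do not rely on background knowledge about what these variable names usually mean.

Variables eligible for adjustment (non-descendants of Experience, excluding Experience and Industry): {ParentIncome, UrbanRes}.
Backdoor paths from Experience to Industry:
  P1: Experience <- ParentIncome -> Education <- UnionMember -> Tenure -> Industry
  P2: Experience <- ParentIncome -> Education <- UnionMember -> Industry
  P3: Experience <- ParentIncome -> Education <- UnionMember -> Region <- UrbanRes -> Industry
  P4: Experience <- ParentIncome -> Education <- UnionMember -> Region <- Industry
Each backdoor path contains an unconditioned collider, so every path is already blocked with the empty conditioning set:
  P1: blocked at collider Education (neither it nor any descendant is in the conditioning set).
  P2: blocked at collider Education (neither it nor any descendant is in the conditioning set).
  P3: blocked at collider Education (neither it nor any descendant is in the conditioning set).
  P4: blocked at collider Education (neither it nor any descendant is in the conditioning set).
The empty set is therefore the unique smallest valid set.

{}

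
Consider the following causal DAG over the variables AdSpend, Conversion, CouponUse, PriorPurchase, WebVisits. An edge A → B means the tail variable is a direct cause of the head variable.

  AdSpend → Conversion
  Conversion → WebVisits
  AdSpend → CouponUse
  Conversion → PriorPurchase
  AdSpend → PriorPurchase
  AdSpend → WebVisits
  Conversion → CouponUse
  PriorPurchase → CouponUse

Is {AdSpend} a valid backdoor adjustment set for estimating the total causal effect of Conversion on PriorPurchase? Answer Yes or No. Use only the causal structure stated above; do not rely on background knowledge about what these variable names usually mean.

Yes

Backdoor paths from Conversion to PriorPurchase (paths whose first edge points into Conversion):
  P1: Conversion <- AdSpend -> PriorPurchase
  P2: Conversion <- AdSpend -> CouponUse <- PriorPurchase
Condition 1 (no descendant of Conversion in the set): holds — descendants of Conversion are {CouponUse, PriorPurchase, WebVisits}; none are in {AdSpend}.
Condition 2 (every backdoor path blocked by {AdSpend}):
  P1: blocked at fork node AdSpend ∈ conditioning set.
  P2: blocked at fork node AdSpend ∈ conditioning set.
{AdSpend} satisfies the backdoor criterion.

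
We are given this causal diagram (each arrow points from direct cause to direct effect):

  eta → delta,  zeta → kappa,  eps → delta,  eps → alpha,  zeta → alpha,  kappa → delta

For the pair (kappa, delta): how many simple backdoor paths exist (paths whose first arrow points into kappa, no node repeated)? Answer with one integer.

A backdoor path from kappa to delta is any simple undirected path whose first edge points into kappa (i.e. leaves kappa via a parent).
Parents of kappa: {zeta}.
Enumerating:
  P1: kappa <- zeta -> alpha <- eps -> delta
That exhausts the simple backdoor paths. Count: 1.

1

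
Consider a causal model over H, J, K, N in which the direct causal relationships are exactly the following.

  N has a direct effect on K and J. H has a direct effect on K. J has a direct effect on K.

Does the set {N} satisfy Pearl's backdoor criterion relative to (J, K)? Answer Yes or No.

Backdoor paths from J to K (paths whose first edge points into J):
  P1: J <- N -> K
Condition 1 (no descendant of J in the set): holds — descendants of J are {K}; none are in {N}.
Condition 2 (every backdoor path blocked by {N}):
  P1: blocked at fork node N ∈ conditioning set.
{N} satisfies the backdoor criterion.

Yes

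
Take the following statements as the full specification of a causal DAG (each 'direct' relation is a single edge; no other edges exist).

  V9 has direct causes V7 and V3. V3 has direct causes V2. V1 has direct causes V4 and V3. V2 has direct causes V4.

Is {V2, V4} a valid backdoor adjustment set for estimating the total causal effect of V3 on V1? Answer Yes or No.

Backdoor paths from V3 to V1 (paths whose first edge points into V3):
  P1: V3 <- V2 <- V4 -> V1
Condition 1 (no descendant of V3 in the set): holds — descendants of V3 are {V1, V9}; none are in {V2, V4}.
Condition 2 (every backdoor path blocked by {V2, V4}):
  P1: blocked at chain node V2 ∈ conditioning set.
{V2, V4} satisfies the backdoor criterion.

Yes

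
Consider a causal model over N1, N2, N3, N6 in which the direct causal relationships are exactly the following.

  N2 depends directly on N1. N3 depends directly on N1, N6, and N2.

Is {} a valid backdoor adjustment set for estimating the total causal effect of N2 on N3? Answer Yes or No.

No

Backdoor paths from N2 to N3 (paths whose first edge points into N2):
  P1: N2 <- N1 -> N3
Condition 1 (no descendant of N2 in the set): holds — descendants of N2 are {N3}; none are in {}.
Condition 2 (every backdoor path blocked by {}):
  P1: open — no interior node is in the conditioning set.
{} does not satisfy the backdoor criterion.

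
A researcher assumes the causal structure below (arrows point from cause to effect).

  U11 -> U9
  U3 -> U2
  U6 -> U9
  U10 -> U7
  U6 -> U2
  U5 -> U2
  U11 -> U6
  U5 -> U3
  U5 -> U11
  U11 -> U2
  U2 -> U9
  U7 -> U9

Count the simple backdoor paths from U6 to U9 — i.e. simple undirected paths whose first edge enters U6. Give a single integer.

A backdoor path from U6 to U9 is any simple undirected path whose first edge points into U6 (i.e. leaves U6 via a parent).
Parents of U6: {U11}.
Enumerating:
  P1: U6 <- U11 <- U5 -> U3 -> U2 -> U9
  P2: U6 <- U11 <- U5 -> U2 -> U9
  P3: U6 <- U11 -> U2 -> U9
  P4: U6 <- U11 -> U9
That exhausts the simple backdoor paths. Count: 4.

4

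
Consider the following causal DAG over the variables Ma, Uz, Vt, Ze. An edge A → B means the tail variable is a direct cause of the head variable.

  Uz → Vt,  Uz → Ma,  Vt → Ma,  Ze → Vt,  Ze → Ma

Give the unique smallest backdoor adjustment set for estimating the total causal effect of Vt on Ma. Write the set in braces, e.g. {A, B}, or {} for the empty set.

Variables eligible for adjustment (non-descendants of Vt, excluding Vt and Ma): {Uz, Ze}.
Backdoor paths from Vt to Ma:
  P1: Vt <- Uz -> Ma
  P2: Vt <- Ze -> Ma
The empty set is not sufficient: P1 (Vt <- Uz -> Ma) has no collider blocking it and no conditioned non-collider, so it is open.
Try {Uz, Ze}:
  P1: blocked at fork node Uz ∈ conditioning set.
  P2: blocked at fork node Ze ∈ conditioning set.
{Uz, Ze} contains no descendant of Vt and blocks every backdoor path.
Every element of {Uz, Ze} is needed (dropping Uz leaves P1 open; dropping Ze leaves P2 open), so no proper subset is valid.
Among all size-2 subsets of the eligible variables, only {Uz, Ze} blocks every backdoor path, so it is the unique smallest valid adjustment set.

{Uz, Ze}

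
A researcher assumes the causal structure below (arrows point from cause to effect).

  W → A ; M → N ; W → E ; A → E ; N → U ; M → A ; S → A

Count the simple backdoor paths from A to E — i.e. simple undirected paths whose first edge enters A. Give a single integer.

1

A backdoor path from A to E is any simple undirected path whose first edge points into A (i.e. leaves A via a parent).
Parents of A: {M, S, W}.
Enumerating:
  P1: A <- W -> E
That exhausts the simple backdoor paths. Count: 1.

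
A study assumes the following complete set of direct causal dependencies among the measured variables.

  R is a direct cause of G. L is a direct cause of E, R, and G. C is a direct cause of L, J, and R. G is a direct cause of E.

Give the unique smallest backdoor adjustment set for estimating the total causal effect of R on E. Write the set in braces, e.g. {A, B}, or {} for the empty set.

Variables eligible for adjustment (non-descendants of R, excluding R and E): {C, J, L}.
Backdoor paths from R to E:
  P1: R <- C -> L -> G -> E
  P2: R <- C -> L -> E
  P3: R <- L -> G -> E
  P4: R <- L -> E
The empty set is not sufficient: P1 (R <- C -> L -> G -> E) has no collider blocking it and no conditioned non-collider, so it is open.
Try {L}:
  P1: blocked at chain node L ∈ conditioning set.
  P2: blocked at chain node L ∈ conditioning set.
  P3: blocked at fork node L ∈ conditioning set.
  P4: blocked at fork node L ∈ conditioning set.
{L} contains no descendant of R and blocks every backdoor path.
No other singleton works — e.g. {C} leaves P3 open — so {L} is the unique smallest valid adjustment set.

{L}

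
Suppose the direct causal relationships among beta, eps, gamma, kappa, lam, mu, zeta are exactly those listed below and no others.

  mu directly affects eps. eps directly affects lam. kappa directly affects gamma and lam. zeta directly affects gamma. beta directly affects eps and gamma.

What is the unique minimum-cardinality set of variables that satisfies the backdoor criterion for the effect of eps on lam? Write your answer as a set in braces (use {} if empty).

Variables eligible for adjustment (non-descendants of eps, excluding eps and lam): {beta, gamma, kappa, mu, zeta}.
Backdoor paths from eps to lam:
  P1: eps <- beta -> gamma <- kappa -> lam
Each backdoor path contains an unconditioned collider, so every path is already blocked with the empty conditioning set:
  P1: blocked at collider gamma (neither it nor any descendant is in the conditioning set).
The empty set is therefore the unique smallest valid set.

{}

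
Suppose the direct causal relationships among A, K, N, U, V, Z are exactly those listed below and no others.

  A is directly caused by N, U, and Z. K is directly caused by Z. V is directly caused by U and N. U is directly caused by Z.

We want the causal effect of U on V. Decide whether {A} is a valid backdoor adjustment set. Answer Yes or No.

Backdoor paths from U to V (paths whose first edge points into U):
  P1: U <- Z -> A <- N -> V
Condition 1 (no descendant of U in the set): FAILS — A is a descendant of U.
Condition 2 (every backdoor path blocked by {A}):
  P1: open — collider(s) A are conditioned on (or have a conditioned descendant) and no non-collider on the path is in the set.
{A} does not satisfy the backdoor criterion.

No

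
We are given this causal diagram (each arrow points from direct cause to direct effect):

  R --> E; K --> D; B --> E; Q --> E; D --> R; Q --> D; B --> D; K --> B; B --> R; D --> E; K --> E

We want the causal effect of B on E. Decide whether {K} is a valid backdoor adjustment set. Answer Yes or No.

Backdoor paths from B to E (paths whose first edge points into B):
  P1: B <- K -> D <- Q -> E
  P2: B <- K -> D -> R -> E
  P3: B <- K -> D -> E
  P4: B <- K -> E
Condition 1 (no descendant of B in the set): holds — descendants of B are {D, E, R}; none are in {K}.
Condition 2 (every backdoor path blocked by {K}):
  P1: blocked at fork node K ∈ conditioning set.
  P2: blocked at fork node K ∈ conditioning set.
  P3: blocked at fork node K ∈ conditioning set.
  P4: blocked at fork node K ∈ conditioning set.
{K} satisfies the backdoor criterion.

Yes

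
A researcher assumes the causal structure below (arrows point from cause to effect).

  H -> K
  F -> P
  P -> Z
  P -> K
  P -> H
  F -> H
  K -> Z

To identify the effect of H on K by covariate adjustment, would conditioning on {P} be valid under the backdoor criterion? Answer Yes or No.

Yes

Backdoor paths from H to K (paths whose first edge points into H):
  P1: H <- F -> P -> K
  P2: H <- F -> P -> Z <- K
  P3: H <- P -> K
  P4: H <- P -> Z <- K
Condition 1 (no descendant of H in the set): holds — descendants of H are {K, Z}; none are in {P}.
Condition 2 (every backdoor path blocked by {P}):
  P1: blocked at chain node P ∈ conditioning set.
  P2: blocked at chain node P ∈ conditioning set.
  P3: blocked at fork node P ∈ conditioning set.
  P4: blocked at fork node P ∈ conditioning set.
{P} satisfies the backdoor criterion.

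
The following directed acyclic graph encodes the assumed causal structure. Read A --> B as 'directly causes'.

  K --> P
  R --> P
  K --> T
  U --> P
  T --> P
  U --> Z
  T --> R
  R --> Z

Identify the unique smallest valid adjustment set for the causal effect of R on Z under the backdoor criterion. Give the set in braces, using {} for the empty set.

{}

Variables eligible for adjustment (non-descendants of R, excluding R and Z): {K, T, U}.
Backdoor paths from R to Z:
  P1: R <- T <- K -> P <- U -> Z
  P2: R <- T -> P <- U -> Z
Each backdoor path contains an unconditioned collider, so every path is already blocked with the empty conditioning set:
  P1: blocked at collider P (neither it nor any descendant is in the conditioning set).
  P2: blocked at collider P (neither it nor any descendant is in the conditioning set).
The empty set is therefore the unique smallest valid set.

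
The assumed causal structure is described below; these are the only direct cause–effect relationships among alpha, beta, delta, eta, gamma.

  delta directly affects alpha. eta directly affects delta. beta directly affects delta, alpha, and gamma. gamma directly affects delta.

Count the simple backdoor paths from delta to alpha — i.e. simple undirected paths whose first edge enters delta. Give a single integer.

A backdoor path from delta to alpha is any simple undirected path whose first edge points into delta (i.e. leaves delta via a parent).
Parents of delta: {beta, eta, gamma}.
Enumerating:
  P1: delta <- beta -> alpha
  P2: delta <- gamma <- beta -> alpha
That exhausts the simple backdoor paths. Count: 2.

2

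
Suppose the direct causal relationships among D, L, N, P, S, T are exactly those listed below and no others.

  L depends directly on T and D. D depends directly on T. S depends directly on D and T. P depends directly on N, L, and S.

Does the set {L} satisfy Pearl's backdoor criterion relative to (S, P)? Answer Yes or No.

Yes

Backdoor paths from S to P (paths whose first edge points into S):
  P1: S <- T -> D -> L -> P
  P2: S <- T -> L -> P
  P3: S <- D <- T -> L -> P
  P4: S <- D -> L -> P
Condition 1 (no descendant of S in the set): holds — descendants of S are {P}; none are in {L}.
Condition 2 (every backdoor path blocked by {L}):
  P1: blocked at chain node L ∈ conditioning set.
  P2: blocked at chain node L ∈ conditioning set.
  P3: blocked at chain node L ∈ conditioning set.
  P4: blocked at chain node L ∈ conditioning set.
{L} satisfies the backdoor criterion.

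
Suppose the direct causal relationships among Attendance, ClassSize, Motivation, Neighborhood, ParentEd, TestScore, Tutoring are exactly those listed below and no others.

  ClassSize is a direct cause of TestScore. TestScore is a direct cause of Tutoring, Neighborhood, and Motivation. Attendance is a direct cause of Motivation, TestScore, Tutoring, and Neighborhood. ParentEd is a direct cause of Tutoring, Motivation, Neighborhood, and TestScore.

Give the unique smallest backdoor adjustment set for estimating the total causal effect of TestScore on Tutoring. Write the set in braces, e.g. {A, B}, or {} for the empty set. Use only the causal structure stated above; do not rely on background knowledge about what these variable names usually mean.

{Attendance, ParentEd}

Variables eligible for adjustment (non-descendants of TestScore, excluding TestScore and Tutoring): {Attendance, ClassSize, ParentEd}.
Backdoor paths from TestScore to Tutoring:
  P1: TestScore <- ParentEd -> Tutoring
  P2: TestScore <- ParentEd -> Neighborhood <- Attendance -> Tutoring
  P3: TestScore <- ParentEd -> Motivation <- Attendance -> Tutoring
  P4: TestScore <- Attendance -> Tutoring
  P5: TestScore <- Attendance -> Neighborhood <- ParentEd -> Tutoring
  P6: TestScore <- Attendance -> Motivation <- ParentEd -> Tutoring
The empty set is not sufficient: P1 (TestScore <- ParentEd -> Tutoring) has no collider blocking it and no conditioned non-collider, so it is open.
Try {Attendance, ParentEd}:
  P1: blocked at fork node ParentEd ∈ conditioning set.
  P2: blocked at fork node ParentEd ∈ conditioning set.
  P3: blocked at fork node ParentEd ∈ conditioning set.
  P4: blocked at fork node Attendance ∈ conditioning set.
  P5: blocked at fork node Attendance ∈ conditioning set.
  P6: blocked at fork node Attendance ∈ conditioning set.
{Attendance, ParentEd} contains no descendant of TestScore and blocks every backdoor path.
Every element of {Attendance, ParentEd} is needed (dropping Attendance leaves P4 open; dropping ParentEd leaves P1 open), so no proper subset is valid.
Among all size-2 subsets of the eligible variables, only {Attendance, ParentEd} blocks every backdoor path, so it is the unique smallest valid adjustment set.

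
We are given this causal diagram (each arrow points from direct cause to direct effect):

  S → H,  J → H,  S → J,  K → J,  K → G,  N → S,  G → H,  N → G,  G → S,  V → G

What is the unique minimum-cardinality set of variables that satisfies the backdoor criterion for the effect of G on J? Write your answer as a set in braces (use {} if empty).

{K, N}

Variables eligible for adjustment (non-descendants of G, excluding G and J): {K, N, V}.
Backdoor paths from G to J:
  P1: G <- N -> S -> J
  P2: G <- N -> S -> H <- J
  P3: G <- K -> J
The empty set is not sufficient: P1 (G <- N -> S -> J) has no collider blocking it and no conditioned non-collider, so it is open.
Try {K, N}:
  P1: blocked at fork node N ∈ conditioning set.
  P2: blocked at fork node N ∈ conditioning set.
  P3: blocked at fork node K ∈ conditioning set.
{K, N} contains no descendant of G and blocks every backdoor path.
Every element of {K, N} is needed (dropping K leaves P3 open; dropping N leaves P1 open), so no proper subset is valid.
Among all size-2 subsets of the eligible variables, only {K, N} blocks every backdoor path, so it is the unique smallest valid adjustment set.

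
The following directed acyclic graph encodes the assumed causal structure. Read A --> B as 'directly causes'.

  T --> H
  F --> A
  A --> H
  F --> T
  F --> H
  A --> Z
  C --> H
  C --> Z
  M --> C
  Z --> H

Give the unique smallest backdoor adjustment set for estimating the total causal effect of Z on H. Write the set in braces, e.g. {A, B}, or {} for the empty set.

Variables eligible for adjustment (non-descendants of Z, excluding Z and H): {A, C, F, M, T}.
Backdoor paths from Z to H:
  P1: Z <- A <- F -> T -> H
  P2: Z <- A <- F -> H
  P3: Z <- A -> H
  P4: Z <- C -> H
The empty set is not sufficient: P1 (Z <- A <- F -> T -> H) has no collider blocking it and no conditioned non-collider, so it is open.
Try {A, C}:
  P1: blocked at chain node A ∈ conditioning set.
  P2: blocked at chain node A ∈ conditioning set.
  P3: blocked at fork node A ∈ conditioning set.
  P4: blocked at fork node C ∈ conditioning set.
{A, C} contains no descendant of Z and blocks every backdoor path.
Every element of {A, C} is needed (dropping A leaves P1 open; dropping C leaves P4 open), so no proper subset is valid.
Among all size-2 subsets of the eligible variables, only {A, C} blocks every backdoor path, so it is the unique smallest valid adjustment set.

{A, C}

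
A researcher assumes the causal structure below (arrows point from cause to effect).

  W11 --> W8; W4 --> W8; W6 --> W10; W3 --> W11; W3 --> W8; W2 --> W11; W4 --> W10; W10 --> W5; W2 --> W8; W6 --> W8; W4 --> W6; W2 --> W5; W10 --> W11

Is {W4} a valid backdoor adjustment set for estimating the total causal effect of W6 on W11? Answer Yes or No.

Yes

Backdoor paths from W6 to W11 (paths whose first edge points into W6):
  P1: W6 <- W4 -> W10 -> W11
  P2: W6 <- W4 -> W10 -> W5 <- W2 -> W11
  P3: W6 <- W4 -> W10 -> W5 <- W2 -> W8 <- W3 -> W11
  P4: W6 <- W4 -> W10 -> W5 <- W2 -> W8 <- W11
  P5: W6 <- W4 -> W8 <- W3 -> W11
  P6: W6 <- W4 -> W8 <- W2 -> W11
  P7: W6 <- W4 -> W8 <- W2 -> W5 <- W10 -> W11
  P8: W6 <- W4 -> W8 <- W11
Condition 1 (no descendant of W6 in the set): holds — descendants of W6 are {W10, W11, W5, W8}; none are in {W4}.
Condition 2 (every backdoor path blocked by {W4}):
  P1: blocked at fork node W4 ∈ conditioning set.
  P2: blocked at fork node W4 ∈ conditioning set.
  P3: blocked at fork node W4 ∈ conditioning set.
  P4: blocked at fork node W4 ∈ conditioning set.
  P5: blocked at fork node W4 ∈ conditioning set.
  P6: blocked at fork node W4 ∈ conditioning set.
  P7: blocked at fork node W4 ∈ conditioning set.
  P8: blocked at fork node W4 ∈ conditioning set.
{W4} satisfies the backdoor criterion.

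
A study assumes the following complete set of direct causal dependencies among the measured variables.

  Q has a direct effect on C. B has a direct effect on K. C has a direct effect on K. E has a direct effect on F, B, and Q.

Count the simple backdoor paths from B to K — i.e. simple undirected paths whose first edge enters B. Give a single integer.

1

A backdoor path from B to K is any simple undirected path whose first edge points into B (i.e. leaves B via a parent).
Parents of B: {E}.
Enumerating:
  P1: B <- E -> Q -> C -> K
That exhausts the simple backdoor paths. Count: 1.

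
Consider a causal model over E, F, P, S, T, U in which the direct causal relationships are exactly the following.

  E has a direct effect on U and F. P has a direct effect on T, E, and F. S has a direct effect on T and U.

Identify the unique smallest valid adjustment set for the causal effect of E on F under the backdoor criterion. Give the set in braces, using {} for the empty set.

Variables eligible for adjustment (non-descendants of E, excluding E and F): {P, S, T}.
Backdoor paths from E to F:
  P1: E <- P -> F
The empty set is not sufficient: P1 (E <- P -> F) has no collider blocking it and no conditioned non-collider, so it is open.
Try {P}:
  P1: blocked at fork node P ∈ conditioning set.
{P} contains no descendant of E and blocks every backdoor path.
No other singleton works — e.g. {S} leaves P1 open — so {P} is the unique smallest valid adjustment set.

{P}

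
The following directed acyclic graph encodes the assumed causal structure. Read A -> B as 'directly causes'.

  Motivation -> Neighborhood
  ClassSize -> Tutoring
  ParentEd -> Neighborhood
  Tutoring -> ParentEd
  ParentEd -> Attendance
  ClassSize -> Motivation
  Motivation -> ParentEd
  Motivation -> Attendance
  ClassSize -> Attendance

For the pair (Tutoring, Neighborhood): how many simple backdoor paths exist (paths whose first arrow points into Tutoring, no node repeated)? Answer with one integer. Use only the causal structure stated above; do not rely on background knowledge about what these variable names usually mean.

7

A backdoor path from Tutoring to Neighborhood is any simple undirected path whose first edge points into Tutoring (i.e. leaves Tutoring via a parent).
Parents of Tutoring: {ClassSize}.
Enumerating:
  P1: Tutoring <- ClassSize -> Motivation -> ParentEd -> Neighborhood
  P2: Tutoring <- ClassSize -> Motivation -> Attendance <- ParentEd -> Neighborhood
  P3: Tutoring <- ClassSize -> Motivation -> Neighborhood
  P4: Tutoring <- ClassSize -> Attendance <- Motivation -> ParentEd -> Neighborhood
  P5: Tutoring <- ClassSize -> Attendance <- Motivation -> Neighborhood
  P6: Tutoring <- ClassSize -> Attendance <- ParentEd <- Motivation -> Neighborhood
  P7: Tutoring <- ClassSize -> Attendance <- ParentEd -> Neighborhood
That exhausts the simple backdoor paths. Count: 7.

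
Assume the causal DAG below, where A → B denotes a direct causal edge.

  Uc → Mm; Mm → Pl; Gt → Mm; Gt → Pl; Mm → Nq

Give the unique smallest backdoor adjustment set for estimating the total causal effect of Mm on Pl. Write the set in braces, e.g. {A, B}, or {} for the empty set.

{Gt}

Variables eligible for adjustment (non-descendants of Mm, excluding Mm and Pl): {Gt, Uc}.
Backdoor paths from Mm to Pl:
  P1: Mm <- Gt -> Pl
The empty set is not sufficient: P1 (Mm <- Gt -> Pl) has no collider blocking it and no conditioned non-collider, so it is open.
Try {Gt}:
  P1: blocked at fork node Gt ∈ conditioning set.
{Gt} contains no descendant of Mm and blocks every backdoor path.
No other singleton works — e.g. {Uc} leaves P1 open — so {Gt} is the unique smallest valid adjustment set.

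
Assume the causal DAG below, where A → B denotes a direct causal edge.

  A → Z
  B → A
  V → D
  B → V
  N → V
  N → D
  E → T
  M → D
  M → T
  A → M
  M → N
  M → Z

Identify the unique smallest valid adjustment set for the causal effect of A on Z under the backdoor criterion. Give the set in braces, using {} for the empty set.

{}

Variables eligible for adjustment (non-descendants of A, excluding A and Z): {B, E}.
Backdoor paths from A to Z:
  P1: A <- B -> V <- N <- M -> Z
  P2: A <- B -> V <- N -> D <- M -> Z
  P3: A <- B -> V -> D <- M -> Z
  P4: A <- B -> V -> D <- N <- M -> Z
Each backdoor path contains an unconditioned collider, so every path is already blocked with the empty conditioning set:
  P1: blocked at collider V (neither it nor any descendant is in the conditioning set).
  P2: blocked at collider V (neither it nor any descendant is in the conditioning set).
  P3: blocked at collider D (neither it nor any descendant is in the conditioning set).
  P4: blocked at collider D (neither it nor any descendant is in the conditioning set).
The empty set is therefore the unique smallest valid set.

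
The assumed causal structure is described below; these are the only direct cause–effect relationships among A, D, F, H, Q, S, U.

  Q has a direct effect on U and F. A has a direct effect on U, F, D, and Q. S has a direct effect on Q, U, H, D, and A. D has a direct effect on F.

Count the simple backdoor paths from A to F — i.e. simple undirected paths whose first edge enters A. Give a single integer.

3

A backdoor path from A to F is any simple undirected path whose first edge points into A (i.e. leaves A via a parent).
Parents of A: {S}.
Enumerating:
  P1: A <- S -> Q -> F
  P2: A <- S -> D -> F
  P3: A <- S -> U <- Q -> F
That exhausts the simple backdoor paths. Count: 3.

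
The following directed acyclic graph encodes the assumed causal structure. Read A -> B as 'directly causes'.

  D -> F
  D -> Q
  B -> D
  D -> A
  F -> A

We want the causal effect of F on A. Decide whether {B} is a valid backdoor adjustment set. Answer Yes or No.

No

Backdoor paths from F to A (paths whose first edge points into F):
  P1: F <- D -> A
Condition 1 (no descendant of F in the set): holds — descendants of F are {A}; none are in {B}.
Condition 2 (every backdoor path blocked by {B}):
  P1: open — no interior node is in the conditioning set.
{B} does not satisfy the backdoor criterion.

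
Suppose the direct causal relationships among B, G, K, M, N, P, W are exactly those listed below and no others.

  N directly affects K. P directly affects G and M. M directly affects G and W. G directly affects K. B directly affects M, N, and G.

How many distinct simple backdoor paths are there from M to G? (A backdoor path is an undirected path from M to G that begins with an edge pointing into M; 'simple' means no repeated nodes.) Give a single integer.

3

A backdoor path from M to G is any simple undirected path whose first edge points into M (i.e. leaves M via a parent).
Parents of M: {B, P}.
Enumerating:
  P1: M <- P -> G
  P2: M <- B -> G
  P3: M <- B -> N -> K <- G
That exhausts the simple backdoor paths. Count: 3.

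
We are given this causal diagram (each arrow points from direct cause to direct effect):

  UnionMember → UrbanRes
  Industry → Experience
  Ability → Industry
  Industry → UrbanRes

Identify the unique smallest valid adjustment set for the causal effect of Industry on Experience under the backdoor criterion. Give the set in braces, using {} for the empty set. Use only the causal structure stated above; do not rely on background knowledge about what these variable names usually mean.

{}

Variables eligible for adjustment (non-descendants of Industry, excluding Industry and Experience): {Ability, UnionMember}.
Backdoor paths from Industry to Experience:
  (none)
With no backdoor paths the empty set already satisfies the criterion, and it is trivially minimal.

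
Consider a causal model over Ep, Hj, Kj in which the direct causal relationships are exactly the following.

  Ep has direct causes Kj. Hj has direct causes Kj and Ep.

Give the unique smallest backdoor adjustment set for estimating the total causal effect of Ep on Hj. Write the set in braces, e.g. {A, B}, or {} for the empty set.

{Kj}

Variables eligible for adjustment (non-descendants of Ep, excluding Ep and Hj): {Kj}.
Backdoor paths from Ep to Hj:
  P1: Ep <- Kj -> Hj
The empty set is not sufficient: P1 (Ep <- Kj -> Hj) has no collider blocking it and no conditioned non-collider, so it is open.
Try {Kj}:
  P1: blocked at fork node Kj ∈ conditioning set.
{Kj} contains no descendant of Ep and blocks every backdoor path.
{Kj} is the unique smallest valid adjustment set.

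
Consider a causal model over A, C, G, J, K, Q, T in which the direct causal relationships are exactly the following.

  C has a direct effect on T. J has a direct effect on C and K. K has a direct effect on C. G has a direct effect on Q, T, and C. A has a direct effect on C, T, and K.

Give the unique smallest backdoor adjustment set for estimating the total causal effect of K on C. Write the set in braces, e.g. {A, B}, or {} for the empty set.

{A, J}

Variables eligible for adjustment (non-descendants of K, excluding K and C): {A, G, J, Q}.
Backdoor paths from K to C:
  P1: K <- J -> C
  P2: K <- A -> C
  P3: K <- A -> T <- G -> C
  P4: K <- A -> T <- C
The empty set is not sufficient: P1 (K <- J -> C) has no collider blocking it and no conditioned non-collider, so it is open.
Try {A, J}:
  P1: blocked at fork node J ∈ conditioning set.
  P2: blocked at fork node A ∈ conditioning set.
  P3: blocked at fork node A ∈ conditioning set.
  P4: blocked at fork node A ∈ conditioning set.
{A, J} contains no descendant of K and blocks every backdoor path.
Every element of {A, J} is needed (dropping A leaves P2 open; dropping J leaves P1 open), so no proper subset is valid.
Among all size-2 subsets of the eligible variables, only {A, J} blocks every backdoor path, so it is the unique smallest valid adjustment set.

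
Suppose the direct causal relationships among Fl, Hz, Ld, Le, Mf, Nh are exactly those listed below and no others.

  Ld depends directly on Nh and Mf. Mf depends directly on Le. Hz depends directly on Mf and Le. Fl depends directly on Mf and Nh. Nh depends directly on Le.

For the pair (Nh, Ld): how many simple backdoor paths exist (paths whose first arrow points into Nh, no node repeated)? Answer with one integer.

2

A backdoor path from Nh to Ld is any simple undirected path whose first edge points into Nh (i.e. leaves Nh via a parent).
Parents of Nh: {Le}.
Enumerating:
  P1: Nh <- Le -> Mf -> Ld
  P2: Nh <- Le -> Hz <- Mf -> Ld
That exhausts the simple backdoor paths. Count: 2.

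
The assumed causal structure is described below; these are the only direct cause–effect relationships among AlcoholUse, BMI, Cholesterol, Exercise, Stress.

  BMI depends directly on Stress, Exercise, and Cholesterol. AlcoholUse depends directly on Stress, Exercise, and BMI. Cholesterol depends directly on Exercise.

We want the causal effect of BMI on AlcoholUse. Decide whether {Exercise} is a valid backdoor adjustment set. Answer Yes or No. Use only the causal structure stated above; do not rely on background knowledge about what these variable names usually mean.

No

Backdoor paths from BMI to AlcoholUse (paths whose first edge points into BMI):
  P1: BMI <- Exercise -> AlcoholUse
  P2: BMI <- Stress -> AlcoholUse
  P3: BMI <- Cholesterol <- Exercise -> AlcoholUse
Condition 1 (no descendant of BMI in the set): holds — descendants of BMI are {AlcoholUse}; none are in {Exercise}.
Condition 2 (every backdoor path blocked by {Exercise}):
  P1: blocked at fork node Exercise ∈ conditioning set.
  P2: open — no interior node is in the conditioning set.
  P3: blocked at fork node Exercise ∈ conditioning set.
{Exercise} does not satisfy the backdoor criterion.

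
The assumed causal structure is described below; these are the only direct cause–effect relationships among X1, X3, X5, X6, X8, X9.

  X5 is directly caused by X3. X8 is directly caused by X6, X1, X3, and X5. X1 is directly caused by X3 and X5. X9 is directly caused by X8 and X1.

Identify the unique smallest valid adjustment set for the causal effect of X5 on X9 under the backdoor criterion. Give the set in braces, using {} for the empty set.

{X3}

Variables eligible for adjustment (non-descendants of X5, excluding X5 and X9): {X3, X6}.
Backdoor paths from X5 to X9:
  P1: X5 <- X3 -> X1 -> X8 -> X9
  P2: X5 <- X3 -> X1 -> X9
  P3: X5 <- X3 -> X8 <- X1 -> X9
  P4: X5 <- X3 -> X8 -> X9
The empty set is not sufficient: P1 (X5 <- X3 -> X1 -> X8 -> X9) has no collider blocking it and no conditioned non-collider, so it is open.
Try {X3}:
  P1: blocked at fork node X3 ∈ conditioning set.
  P2: blocked at fork node X3 ∈ conditioning set.
  P3: blocked at fork node X3 ∈ conditioning set.
  P4: blocked at fork node X3 ∈ conditioning set.
{X3} contains no descendant of X5 and blocks every backdoor path.
No other singleton works — e.g. {X6} leaves P1 open — so {X3} is the unique smallest valid adjustment set.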